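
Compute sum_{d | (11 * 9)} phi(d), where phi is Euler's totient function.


First, 11 * 9 = 99. One classical identity is sum_{d | n} phi(d) = n (each k in [1, n] has a unique gcd with n, and among the k's with gcd(k, n) = n/d there are phi(d) of them). So the sum equals 99. We also verify directly:
Divisors of 99: 1, 3, 9, 11, 33, 99.
phi values: 1, 2, 6, 10, 20, 60.
Sum = 99.

99


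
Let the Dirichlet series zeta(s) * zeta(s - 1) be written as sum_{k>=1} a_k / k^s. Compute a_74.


Convolution gives a_k = sum_{d | k} d * 1 = sum_{d | k} d = sigma(k), the sum of positive divisors of k.
For k = 74, the divisors are 1, 2, 37, 74, so
sigma(74) = 1 + 2 + 37 + 74 = 114.

114


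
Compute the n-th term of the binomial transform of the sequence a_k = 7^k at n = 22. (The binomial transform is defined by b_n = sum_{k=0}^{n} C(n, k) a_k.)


With a_k = 7^k, b_n = sum_{k=0}^{n} C(n, k) 7^k = (1 + 7)^n by the binomial theorem.
For n = 22: (1 + 7)^22 = 8^22 = 73786976294838206464.

73786976294838206464


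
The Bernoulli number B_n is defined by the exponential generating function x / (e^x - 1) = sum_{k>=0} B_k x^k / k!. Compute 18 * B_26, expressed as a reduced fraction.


Bernoulli numbers can also be computed recursively via B_0 = 1 and sum_{j=0}^{m} C(m+1, j) B_j = 0 for m >= 1. Odd-index Bernoulli numbers vanish for k >= 3.
Computing B_26 = 8553103/6, so 18 * B_26 = 18 * 8553103/6 = 25659309.

25659309


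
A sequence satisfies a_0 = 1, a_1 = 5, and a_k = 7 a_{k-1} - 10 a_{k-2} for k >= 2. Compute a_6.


The characteristic equation is t^2 - 7 t + 10 = 0, with roots r_1 = 5 and r_2 = 2 (so c_1 = r_1 + r_2, c_2 = -r_1 r_2 as required).
One can use the closed form a_n = A r_1^n + B r_2^n, but direct iteration is more reliable:
a_0 = 1, a_1 = 5, a_2 = 25, a_3 = 125, a_4 = 625, a_5 = 3125, a_6 = 15625.
So a_6 = 15625.

15625


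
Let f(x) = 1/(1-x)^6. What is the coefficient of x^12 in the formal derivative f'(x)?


Differentiate: d/dx [ 1/(1-x)^r ] = r / (1-x)^(r+1).
Here r = 6, so f'(x) = 6 / (1-x)^7.
The expansion of 1/(1-x)^(r+1) has coefficient of x^n equal to C(n+r, r).
So the coefficient of x^12 in f'(x) is
6 * C(18, 6) = 6 * 18564 = 111384

111384


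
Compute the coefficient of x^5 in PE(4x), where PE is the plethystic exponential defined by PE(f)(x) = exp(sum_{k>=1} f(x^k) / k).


With f(x) = 4x, the exponent is sum_{k>=1} 4 x^k / k = 4 * (-ln(1 - x)). Exponentiating:
PE(4x) = exp(-4 ln(1 - x)) = 1/(1 - x)^4.
By the negative binomial expansion, [x^n] 1/(1 - x)^4 = C(n + 3, 3).
For n = 5: C(8, 3) = 56.

56


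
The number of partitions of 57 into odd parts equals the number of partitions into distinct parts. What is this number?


Computing partitions of 57 into odd parts (1, 3, 5, ...):
Using the generating function prod_{k>=0} 1/(1-x^(2k+1)),
the count is 7917

7917


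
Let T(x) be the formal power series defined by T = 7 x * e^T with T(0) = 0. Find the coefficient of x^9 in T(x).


Apply the Lagrange inversion formula: if T = 7 x * phi(T) with phi(t) = e^t, then
[x^n] T = 7^n * (1/n) [t^(n-1)] phi(t)^n = 7^n * (1/n) [t^(n-1)] e^(n t) = 7^n * (1/n) * n^(n-1) / (n-1)! = 7^n * n^(n-1) / n!.
When c = 1 this is the Cayley count of rooted labeled trees on n vertices, divided by n!.
For n = 9: 7^9 * 9^8 / 9! = 40353607 * 43046721/362880 = 3063651608241/640.

3063651608241/640


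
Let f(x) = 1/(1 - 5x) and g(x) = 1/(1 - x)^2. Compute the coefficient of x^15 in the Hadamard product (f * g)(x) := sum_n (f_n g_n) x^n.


f has coefficients f_k = 5^k. For g = 1/(1 - x)^2 the coefficient is g_k = C(k + 1, 1) = k + 1. The Hadamard coefficient is (f * g)_k = 5^k * (k + 1).
For k = 15: 5^15 * 16 = 30517578125 * 16 = 488281250000.

488281250000


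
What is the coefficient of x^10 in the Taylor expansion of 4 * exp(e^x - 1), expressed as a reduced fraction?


exp(e^x - 1) = sum_{k>=0} Bell_k x^k / k!, where Bell_k is the k-th Bell number.
So the coefficient of x^10 is 4 * Bell_10 / 10!.
Computing: Bell_10 = 115975 and 10! = 3628800, giving
4 * 115975/3628800 = 4639/36288.

4639/36288


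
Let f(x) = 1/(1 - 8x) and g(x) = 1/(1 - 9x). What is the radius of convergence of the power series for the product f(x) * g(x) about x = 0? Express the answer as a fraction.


The radius of 1/(1 - 8x) is 1/8 (nearest singularity at x = 1/8), and the radius of 1/(1 - 9x) is 1/9.
The product f(x)*g(x) = 1/((1 - 8x)(1 - 9x)) has singularities at both 1/8 and 1/9, so its radius of convergence is the distance to the nearest one:
min(1/8, 1/9) = 1/9.

1/9


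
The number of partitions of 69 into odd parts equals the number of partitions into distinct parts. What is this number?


Computing partitions of 69 into odd parts (1, 3, 5, ...):
Using the generating function prod_{k>=0} 1/(1-x^(2k+1)),
the count is 27130

27130


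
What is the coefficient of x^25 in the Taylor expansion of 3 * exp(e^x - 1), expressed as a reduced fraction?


exp(e^x - 1) = sum_{k>=0} Bell_k x^k / k!, where Bell_k is the k-th Bell number.
So the coefficient of x^25 is 3 * Bell_25 / 25!.
Computing: Bell_25 = 4638590332229999353 and 25! = 15511210043330985984000000, giving
3 * 4638590332229999353/15511210043330985984000000 = 356814640940769181/397723334444384256000000.

356814640940769181/397723334444384256000000


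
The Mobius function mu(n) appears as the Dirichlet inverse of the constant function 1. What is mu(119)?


119 = 7 * 17 (all distinct primes).
mu(119) = (-1)^2 = 1

1


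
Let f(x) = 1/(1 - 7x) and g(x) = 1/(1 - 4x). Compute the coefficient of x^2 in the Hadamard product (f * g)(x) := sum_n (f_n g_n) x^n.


f has coefficients f_k = 7^k and g has coefficients g_k = 4^k, so the Hadamard product has coefficient (f*g)_k = 7^k * 4^k = 28^k.
For k = 2: 28^2 = 784.

784


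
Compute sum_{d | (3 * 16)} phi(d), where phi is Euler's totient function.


First, 3 * 16 = 48. One classical identity is sum_{d | n} phi(d) = n (each k in [1, n] has a unique gcd with n, and among the k's with gcd(k, n) = n/d there are phi(d) of them). So the sum equals 48. We also verify directly:
Divisors of 48: 1, 2, 3, 4, 6, 8, 12, 16, 24, 48.
phi values: 1, 1, 2, 2, 2, 4, 4, 8, 8, 16.
Sum = 48.

48


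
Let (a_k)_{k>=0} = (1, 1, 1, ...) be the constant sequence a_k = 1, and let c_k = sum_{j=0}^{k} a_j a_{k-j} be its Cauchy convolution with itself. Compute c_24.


Since a_j = 1 for all j >= 0, the convolution sum becomes
c_k = sum_{j=0}^{k} 1 * 1 = 1 * (k + 1).
Equivalently, the generating function of (a_k) is 1/(1 - x) and its square is 1/(1 - x)^2 = sum_{k>=0} 1(k + 1) x^k.
For k = 24: 1 * 25 = 25.

25


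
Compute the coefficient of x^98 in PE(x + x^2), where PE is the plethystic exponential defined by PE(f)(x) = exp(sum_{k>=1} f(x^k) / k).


With f(x) = x + x^2, the exponent is sum_{k>=1} (x^k + x^(2k)) / k = -ln(1 - x) - ln(1 - x^2). Exponentiating:
PE(x + x^2) = 1 / ((1 - x)(1 - x^2)).
This is the generating function for partitions of n into parts of size 1 or 2. The number of 2's can be any j in 0..49, and the rest are 1's, so
[x^98] = floor(98/2) + 1 = 50.

50


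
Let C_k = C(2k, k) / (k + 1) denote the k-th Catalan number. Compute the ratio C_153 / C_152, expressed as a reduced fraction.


Using C_k = (2k)! / (k! (k+1)!), the ratio C_{k+1}/C_k simplifies to
C_{k+1}/C_k = [(2k+2)! / ((k+1)! (k+2)!)] * [k! (k+1)! / (2k)!]
 = (2k+2)(2k+1) / ((k+1)(k+2)) = 2(2k+1) / (k+2).
For k = 152: 2(2*152 + 1) / (152 + 2) = 610/154 = 305/77.

305/77


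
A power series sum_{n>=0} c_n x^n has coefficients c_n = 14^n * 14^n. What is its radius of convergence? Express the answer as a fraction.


By the root test (Cauchy-Hadamard), the radius is R = 1 / limsup_n |c_n|^(1/n).
Here |c_n|^(1/n) = (14^n * 14^n)^(1/n) = 14 * 14 = 196 for all n.
So R = 1/196 = 1/196.

1/196


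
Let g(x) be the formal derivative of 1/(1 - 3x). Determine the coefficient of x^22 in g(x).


Differentiate termwise: d/dx sum_{k>=0} 3^k x^k = sum_{k>=1} k 3^k x^(k-1) = sum_{j>=0} (j+1) 3^(j+1) x^j.
Equivalently, d/dx [1/(1 - 3x)] = 3/(1 - 3x)^2.
For j = 22: 23 * 3^23 = 23 * 94143178827 = 2165293113021.

2165293113021


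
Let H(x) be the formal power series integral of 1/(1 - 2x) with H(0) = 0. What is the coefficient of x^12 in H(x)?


1/(1 - 2x) = sum_{k>=0} 2^k x^k. Integrating termwise with H(0) = 0:
H(x) = sum_{k>=0} 2^k x^(k+1) / (k+1) = sum_{m>=1} 2^(m-1) x^m / m.
For m = 12: 2^11/12 = 2048/12 = 512/3.

512/3


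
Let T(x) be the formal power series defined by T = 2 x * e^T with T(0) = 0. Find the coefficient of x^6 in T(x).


Apply the Lagrange inversion formula: if T = 2 x * phi(T) with phi(t) = e^t, then
[x^n] T = 2^n * (1/n) [t^(n-1)] phi(t)^n = 2^n * (1/n) [t^(n-1)] e^(n t) = 2^n * (1/n) * n^(n-1) / (n-1)! = 2^n * n^(n-1) / n!.
When c = 1 this is the Cayley count of rooted labeled trees on n vertices, divided by n!.
For n = 6: 2^6 * 6^5 / 6! = 64 * 7776/720 = 3456/5.

3456/5


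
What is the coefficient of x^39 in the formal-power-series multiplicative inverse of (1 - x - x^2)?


Let the inverse be f(x) = sum_{k>=0} a_k x^k. From f(x) * (1 - x - x^2) = 1 and matching coefficients:
 x^0: a_0 = 1.
 x^1: a_1 - a_0 = 0, so a_1 = 1.
 x^k (k >= 2): a_k - a_{k-1} - a_{k-2} = 0, i.e. a_k = a_{k-1} + a_{k-2}.
This is the Fibonacci-type recurrence shifted so that a_0 = a_1 = 1.
Iterating: a_0=1, a_1=1, a_2=2, a_3=3, a_4=5, a_5=8, a_6=13, a_7=21, a_8=34, a_9=55, ...
a_39 = 102334155.

102334155


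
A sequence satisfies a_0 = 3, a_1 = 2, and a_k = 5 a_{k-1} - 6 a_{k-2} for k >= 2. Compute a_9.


The characteristic equation is t^2 - 5 t + 6 = 0, with roots r_1 = 3 and r_2 = 2 (so c_1 = r_1 + r_2, c_2 = -r_1 r_2 as required).
One can use the closed form a_n = A r_1^n + B r_2^n, but direct iteration is more reliable:
a_0 = 3, a_1 = 2, a_2 = -8, a_3 = -52, a_4 = -212, a_5 = -748, a_6 = -2468, a_7 = -7852, a_8 = -24452, a_9 = -75148.
So a_9 = -75148.

-75148


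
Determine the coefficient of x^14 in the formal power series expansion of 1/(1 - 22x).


The geometric series identity gives 1/(1 - c x) = sum_{k>=0} c^k x^k, so the coefficient of x^k is c^k.
Here c = 22 and k = 14.
Computing: 22^14 = 6221821273427820544

6221821273427820544


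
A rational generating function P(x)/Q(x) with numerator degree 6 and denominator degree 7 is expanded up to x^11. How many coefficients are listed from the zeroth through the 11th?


Expanding up to x^11 gives the coefficients for x^0, x^1, ..., x^11.
That is 11 + 1 = 12 coefficients in total.

12


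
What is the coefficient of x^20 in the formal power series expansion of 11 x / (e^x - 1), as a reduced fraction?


The exponential generating function for Bernoulli numbers is
x / (e^x - 1) = sum_{k>=0} B_k x^k / k!.
So the coefficient of x^20 in 11 x / (e^x - 1) is 11 B_20 / 20!.
Computing: B_20 = -174611/330, 20! = 2432902008176640000, giving
11 * -174611/330 / 2432902008176640000 = -174611/72987060245299200000.

-174611/72987060245299200000


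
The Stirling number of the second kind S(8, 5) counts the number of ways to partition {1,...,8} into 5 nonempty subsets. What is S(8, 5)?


Using the explicit formula S(n,k) = (1/k!) sum_{j=0}^{k} (-1)^(k-j) C(k,j) j^n:
S(8, 5) = 1050
Equivalently, S(n,k) is n! times the coefficient of x^n in the EGF (e^x - 1)^k / k!.

1050


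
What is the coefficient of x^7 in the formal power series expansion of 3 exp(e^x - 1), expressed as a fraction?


exp(e^x - 1) is the exponential generating function for the Bell numbers Bell_k: exp(e^x - 1) = sum_{k>=0} Bell_k x^k / k!.
So the coefficient of x^7 in 3 exp(e^x - 1) is 3 Bell_7 / 7!.
Computing: Bell_7 = 877 and 7! = 5040, giving
3 * 877/5040 = 877/1680.

877/1680


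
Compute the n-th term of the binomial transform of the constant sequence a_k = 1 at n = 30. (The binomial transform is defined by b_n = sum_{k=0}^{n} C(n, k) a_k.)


With a_k = 1 for all k, b_n = sum_{k=0}^{n} C(n, k) = 2^n by the binomial theorem.
For n = 30: 2^30 = 1073741824.

1073741824


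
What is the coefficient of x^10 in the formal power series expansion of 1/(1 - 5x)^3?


The general identity 1/(1 - c x)^r = sum_{k>=0} c^k C(k + r - 1, r - 1) x^k follows by substituting y = c x into 1/(1 - y)^r = sum_{k>=0} C(k + r - 1, r - 1) y^k.
For c = 5, r = 3, k = 10:
5^10 * C(12, 2) = 9765625 * 66 = 644531250.

644531250


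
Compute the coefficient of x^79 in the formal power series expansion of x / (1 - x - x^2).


Let f(x) = sum_{k>=0} a_k x^k. Multiplying f(x) * (1 - x - x^2) = x and matching coefficients gives a_0 = 0, a_1 = 1, and a_k = a_{k-1} + a_{k-2} for k >= 2. These are the Fibonacci numbers F_k.
Iterating from F_0 = 0, F_1 = 1:
F_0=0, F_1=1, F_2=1, F_3=2, F_4=3, F_5=5, F_6=8, F_7=13, F_8=21, F_9=34, ...
F_79 = 14472334024676221.

14472334024676221


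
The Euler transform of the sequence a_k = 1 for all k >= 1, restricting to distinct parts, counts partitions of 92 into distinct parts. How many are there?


Partitions of 92 into distinct parts can be computed via generating function.
Product (1+x)(1+x^2)(1+x^3)...
The coefficient of x^92 = 225585

225585


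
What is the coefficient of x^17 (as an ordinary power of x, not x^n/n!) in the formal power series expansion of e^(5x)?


The exponential series is e^y = sum_{k>=0} y^k / k!. Substituting y = 5x gives
e^(5x) = sum_{k>=0} 5^k x^k / k!.
So the coefficient of x^n is a^n/n! with a = 5, n = 17:
5^17 / 17! = 762939453125/355687428096000 = 6103515625/2845499424768

6103515625/2845499424768


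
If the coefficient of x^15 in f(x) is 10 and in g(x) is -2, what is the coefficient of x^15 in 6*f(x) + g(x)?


Scalar multiplication scales coefficients: 6 * 10 = 60.
Then add the g coefficient: 60 + -2
= 58

58


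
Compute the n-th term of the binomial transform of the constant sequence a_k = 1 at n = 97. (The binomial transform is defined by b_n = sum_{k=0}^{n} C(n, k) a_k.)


With a_k = 1 for all k, b_n = sum_{k=0}^{n} C(n, k) = 2^n by the binomial theorem.
For n = 97: 2^97 = 158456325028528675187087900672.

158456325028528675187087900672


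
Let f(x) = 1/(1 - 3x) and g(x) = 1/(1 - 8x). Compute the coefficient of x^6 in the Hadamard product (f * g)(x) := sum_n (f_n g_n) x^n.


f has coefficients f_k = 3^k and g has coefficients g_k = 8^k, so the Hadamard product has coefficient (f*g)_k = 3^k * 8^k = 24^k.
For k = 6: 24^6 = 191102976.

191102976


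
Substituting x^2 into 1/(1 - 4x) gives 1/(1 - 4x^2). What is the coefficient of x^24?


The coefficient of x^(2m) in 1/(1 - 4x^2) is 4^m.
With n = 24 = 2*12, the coefficient is 4^12 = 16777216.

16777216


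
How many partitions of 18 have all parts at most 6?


Using the generating function (1-x)^(-1)(1-x^2)^(-1)...(1-x^6)^(-1),
the coefficient of x^18 counts these restricted partitions.
Result = 199

199


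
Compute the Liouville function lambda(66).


The Liouville function is lambda(k) = (-1)^Omega(k), where Omega(k) counts the prime factors of k with multiplicity.
Factoring: 66 = 2 * 3 * 11, so Omega(66) = 3.
lambda(66) = (-1)^3 = -1.

-1


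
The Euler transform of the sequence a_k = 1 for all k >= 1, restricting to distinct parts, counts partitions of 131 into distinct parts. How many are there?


Partitions of 131 into distinct parts can be computed via generating function.
Product (1+x)(1+x^2)(1+x^3)...
The coefficient of x^131 = 5010688

5010688


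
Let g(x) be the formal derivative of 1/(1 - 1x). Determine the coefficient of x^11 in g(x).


Differentiate termwise: d/dx sum_{k>=0} 1^k x^k = sum_{k>=1} k 1^k x^(k-1) = sum_{j>=0} (j+1) 1^(j+1) x^j.
Equivalently, d/dx [1/(1 - 1x)] = 1/(1 - 1x)^2.
For j = 11: 12 * 1^12 = 12 * 1 = 12.

12


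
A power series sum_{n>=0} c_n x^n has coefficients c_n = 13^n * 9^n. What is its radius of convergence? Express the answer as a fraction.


By the root test (Cauchy-Hadamard), the radius is R = 1 / limsup_n |c_n|^(1/n).
Here |c_n|^(1/n) = (13^n * 9^n)^(1/n) = 13 * 9 = 117 for all n.
So R = 1/117 = 1/117.

1/117


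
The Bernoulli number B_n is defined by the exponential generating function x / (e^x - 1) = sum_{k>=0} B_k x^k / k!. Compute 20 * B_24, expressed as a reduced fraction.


Bernoulli numbers can also be computed recursively via B_0 = 1 and sum_{j=0}^{m} C(m+1, j) B_j = 0 for m >= 1. Odd-index Bernoulli numbers vanish for k >= 3.
Computing B_24 = -236364091/2730, so 20 * B_24 = 20 * -236364091/2730 = -472728182/273.

-472728182/273


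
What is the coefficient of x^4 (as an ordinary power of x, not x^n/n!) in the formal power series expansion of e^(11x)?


The exponential series is e^y = sum_{k>=0} y^k / k!. Substituting y = 11x gives
e^(11x) = sum_{k>=0} 11^k x^k / k!.
So the coefficient of x^n is a^n/n! with a = 11, n = 4:
11^4 / 4! = 14641/24 = 14641/24

14641/24


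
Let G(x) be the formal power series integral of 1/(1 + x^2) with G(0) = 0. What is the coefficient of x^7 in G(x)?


1/(1 + x^2) = sum_{j>=0} (-1)^j x^(2j). Integrating termwise with G(0) = 0:
G(x) = sum_{j>=0} (-1)^j x^(2j+1) / (2j+1) = arctan(x).
Only odd powers are nonzero. For x^7 write 7 = 2*3 + 1, giving
(-1)^3 / 7 = -1/7 = -1/7.

-1/7


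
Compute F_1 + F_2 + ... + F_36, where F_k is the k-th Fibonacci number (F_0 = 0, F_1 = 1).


Use the identity sum_{k=0}^{N} F_k = F_{N+2} - 1 (which follows from F_{k+2} - F_{k+1} = F_k). Then
sum_{k=1}^{36} F_k = (F_{38} - 1) - (F_{2} - 1) = F_{38} - F_{2}.
Computing: F_{38} = 39088169, F_{2} = 1, so
Sum = 39088169 - 1 = 39088168.

39088168


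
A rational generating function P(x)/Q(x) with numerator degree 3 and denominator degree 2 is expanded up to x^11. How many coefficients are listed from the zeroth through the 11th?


Expanding up to x^11 gives the coefficients for x^0, x^1, ..., x^11.
That is 11 + 1 = 12 coefficients in total.

12


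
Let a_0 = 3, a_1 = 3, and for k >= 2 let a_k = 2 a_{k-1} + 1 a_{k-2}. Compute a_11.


Iterating the recurrence forward:
a_0 = 3
a_1 = 3
a_2 = 2*3 + 1*3 = 9
a_3 = 2*9 + 1*3 = 21
a_4 = 2*21 + 1*9 = 51
a_5 = 2*51 + 1*21 = 123
a_6 = 2*123 + 1*51 = 297
a_7 = 2*297 + 1*123 = 717
a_8 = 2*717 + 1*297 = 1731
a_9 = 2*1731 + 1*717 = 4179
a_10 = 2*4179 + 1*1731 = 10089
a_11 = 2*10089 + 1*4179 = 24357
So a_11 = 24357.

24357


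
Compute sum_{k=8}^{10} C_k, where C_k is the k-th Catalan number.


C_8 through C_10: 1430, 4862, 16796
Sum = 1430 + 4862 + 16796
= 23088

23088


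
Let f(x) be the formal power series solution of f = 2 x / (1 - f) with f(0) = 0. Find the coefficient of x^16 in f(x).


Apply Lagrange inversion: f = 2 x * phi(f) with phi(t) = 1/(1 - t), so
[x^n] f = 2^n * (1/n) [t^(n-1)] phi(t)^n = 2^n * (1/n) [t^(n-1)] (1 - t)^(-n) = 2^n * (1/n) C(2n - 2, n - 1) = 2^n * C_{n-1}.
For n = 16: C_15 = C(30, 15) / 16 = 155117520/16 = 9694845.
With the 2^16 = 65536 factor, the coefficient is 65536 * 9694845 = 635361361920.

635361361920


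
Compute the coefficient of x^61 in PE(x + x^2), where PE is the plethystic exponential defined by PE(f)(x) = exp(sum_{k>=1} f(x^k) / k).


With f(x) = x + x^2, the exponent is sum_{k>=1} (x^k + x^(2k)) / k = -ln(1 - x) - ln(1 - x^2). Exponentiating:
PE(x + x^2) = 1 / ((1 - x)(1 - x^2)).
This is the generating function for partitions of n into parts of size 1 or 2. The number of 2's can be any j in 0..30, and the rest are 1's, so
[x^61] = floor(61/2) + 1 = 31.

31


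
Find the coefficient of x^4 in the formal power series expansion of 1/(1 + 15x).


Write 1/(1 + c x) = 1/(1 - (-c) x) and apply the geometric-series identity
1/(1 - y) = sum_{k>=0} y^k to get 1/(1 + c x) = sum_{k>=0} (-c)^k x^k.
So the coefficient of x^k is (-c)^k = (-1)^k * c^k.
Here c = 15 and k = 4:
(-15)^4 = 1 * 50625 = 50625

50625


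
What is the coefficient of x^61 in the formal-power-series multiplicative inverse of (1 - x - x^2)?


Let the inverse be f(x) = sum_{k>=0} a_k x^k. From f(x) * (1 - x - x^2) = 1 and matching coefficients:
 x^0: a_0 = 1.
 x^1: a_1 - a_0 = 0, so a_1 = 1.
 x^k (k >= 2): a_k - a_{k-1} - a_{k-2} = 0, i.e. a_k = a_{k-1} + a_{k-2}.
This is the Fibonacci-type recurrence shifted so that a_0 = a_1 = 1.
Iterating: a_0=1, a_1=1, a_2=2, a_3=3, a_4=5, a_5=8, a_6=13, a_7=21, a_8=34, a_9=55, ...
a_61 = 4052739537881.

4052739537881


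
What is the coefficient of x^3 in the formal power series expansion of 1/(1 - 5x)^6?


The general identity 1/(1 - c x)^r = sum_{k>=0} c^k C(k + r - 1, r - 1) x^k follows by substituting y = c x into 1/(1 - y)^r = sum_{k>=0} C(k + r - 1, r - 1) y^k.
For c = 5, r = 6, k = 3:
5^3 * C(8, 5) = 125 * 56 = 7000.

7000


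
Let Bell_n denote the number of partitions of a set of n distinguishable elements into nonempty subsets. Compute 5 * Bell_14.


Bell_14 can be computed from the Bell triangle or from Dobinski's identity Bell_n = (1/e) * sum_{k>=0} k^n / k!.
Computing Bell_14 = 190899322.
Then 5 * 190899322 = 954496610.

954496610


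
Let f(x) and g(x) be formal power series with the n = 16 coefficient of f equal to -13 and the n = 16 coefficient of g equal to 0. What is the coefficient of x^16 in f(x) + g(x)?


Addition of formal power series is termwise.
The coefficient of x^16 in f + g = -13 + 0
= -13

-13


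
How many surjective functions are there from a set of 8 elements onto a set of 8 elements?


By inclusion-exclusion on which target elements are missed, the number of surjections from an n-set onto a k-set is
surj(n, k) = sum_{j=0}^{k} (-1)^j C(k, j) (k - j)^n.
Equivalently surj(n, k) = k! * S(n, k), where S(n, k) is the Stirling number of the second kind.
For n = 8, k = 8:
S(8, 8) = 1, so
surj = 8! * 1 = 40320 * 1 = 40320.

40320


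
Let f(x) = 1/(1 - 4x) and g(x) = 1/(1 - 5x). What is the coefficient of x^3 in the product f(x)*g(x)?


The coefficient of x^n in f*g is the Cauchy product: sum_{k=0}^{n} a^k * b^(n-k).
With a=4, b=5, n=3:
sum_{k=0}^{3} 4^k * 5^(3-k)
= 369

369


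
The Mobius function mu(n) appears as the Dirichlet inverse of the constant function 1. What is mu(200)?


200 has a squared prime factor, so mu(200) = 0.
Factorization reveals a repeated prime.

0


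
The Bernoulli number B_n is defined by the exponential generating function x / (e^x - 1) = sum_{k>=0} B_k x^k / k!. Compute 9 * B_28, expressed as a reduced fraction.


Bernoulli numbers can also be computed recursively via B_0 = 1 and sum_{j=0}^{m} C(m+1, j) B_j = 0 for m >= 1. Odd-index Bernoulli numbers vanish for k >= 3.
Computing B_28 = -23749461029/870, so 9 * B_28 = 9 * -23749461029/870 = -71248383087/290.

-71248383087/290


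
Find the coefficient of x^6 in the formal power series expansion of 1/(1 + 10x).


Write 1/(1 + c x) = 1/(1 - (-c) x) and apply the geometric-series identity
1/(1 - y) = sum_{k>=0} y^k to get 1/(1 + c x) = sum_{k>=0} (-c)^k x^k.
So the coefficient of x^k is (-c)^k = (-1)^k * c^k.
Here c = 10 and k = 6:
(-10)^6 = 1 * 1000000 = 1000000

1000000


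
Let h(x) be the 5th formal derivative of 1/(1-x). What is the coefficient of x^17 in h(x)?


Differentiating 5 times: d^5/dx^5 [1/(1-x)] = 5!/(1-x)^6.
The expansion 1/(1-x)^6 = sum_{k>=0} C(k+5, 5) x^k, so the coefficient of x^n in 5!/(1-x)^6 is 5! * C(n+5, 5).
For n = 17: 120 * C(22, 5) = 120 * 26334 = 3160080

3160080


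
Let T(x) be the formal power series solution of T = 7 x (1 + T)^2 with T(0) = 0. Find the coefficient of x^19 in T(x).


Apply the Lagrange inversion formula: if T = 7 x * phi(T) with phi(t) = (1 + t)^2, then [x^n] T = 7^n * (1/n) [t^(n-1)] phi(t)^n = 7^n * (1/n) [t^(n-1)] (1 + t)^(2n) = 7^n * (1/n) C(2n, n-1).
Using the identity C(2n, n-1) = C(2n, n) * n / (n+1), the unscaled factor equals C(2n, n) / (n+1) = C_n, the n-th Catalan number.
For n = 19: C_19 = C(38, 19) / 20 = 35345263800/20 = 1767263190.
With the 7^19 = 11398895185373143 factor, the coefficient is 11398895185373143 * 1767263190 = 20144847867778182038506170.

20144847867778182038506170


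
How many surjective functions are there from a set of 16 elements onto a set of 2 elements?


By inclusion-exclusion on which target elements are missed, the number of surjections from an n-set onto a k-set is
surj(n, k) = sum_{j=0}^{k} (-1)^j C(k, j) (k - j)^n.
Equivalently surj(n, k) = k! * S(n, k), where S(n, k) is the Stirling number of the second kind.
For n = 16, k = 2:
S(16, 2) = 32767, so
surj = 2! * 32767 = 2 * 32767 = 65534.

65534


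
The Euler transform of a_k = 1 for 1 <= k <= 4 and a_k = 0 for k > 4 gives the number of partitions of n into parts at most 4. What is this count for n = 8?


Partitions of 8 into parts at most 4:
Using generating function (1-x)^(-1)(1-x^2)^(-1)...(1-x^4)^(-1),
the coefficient of x^8 = 15

15


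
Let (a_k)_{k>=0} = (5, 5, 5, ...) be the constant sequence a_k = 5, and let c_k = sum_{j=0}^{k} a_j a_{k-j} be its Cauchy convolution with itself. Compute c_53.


Since a_j = 5 for all j >= 0, the convolution sum becomes
c_k = sum_{j=0}^{k} 5 * 5 = 25 * (k + 1).
Equivalently, the generating function of (a_k) is 5/(1 - x) and its square is 25/(1 - x)^2 = sum_{k>=0} 25(k + 1) x^k.
For k = 53: 25 * 54 = 1350.

1350


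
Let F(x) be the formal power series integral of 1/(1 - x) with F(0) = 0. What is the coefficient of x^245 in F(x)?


1/(1 - x) = sum_{k>=0} x^k. Integrating termwise and using F(0) = 0 gives
F(x) = sum_{k>=0} x^(k+1) / (k+1) = sum_{m>=1} x^m / m = -ln(1 - x).
So the coefficient of x^245 is 1/245 = 1/245.

1/245


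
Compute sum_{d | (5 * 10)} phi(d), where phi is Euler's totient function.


First, 5 * 10 = 50. One classical identity is sum_{d | n} phi(d) = n (each k in [1, n] has a unique gcd with n, and among the k's with gcd(k, n) = n/d there are phi(d) of them). So the sum equals 50. We also verify directly:
Divisors of 50: 1, 2, 5, 10, 25, 50.
phi values: 1, 1, 4, 4, 20, 20.
Sum = 50.

50


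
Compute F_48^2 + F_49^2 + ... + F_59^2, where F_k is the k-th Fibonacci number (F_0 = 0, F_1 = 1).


There is a standard identity sum_{k=0}^{N} F_k^2 = F_N * F_{N+1} (proved inductively from the telescoping relation F_k^2 = F_k F_{k+1} - F_{k-1} F_k). Then
sum_{k=48}^{59} F_k^2 = F_59 F_60 - F_47 F_48.
Computing: F_59 = 956722026041, F_60 = 1548008755920, F_47 = 2971215073, F_48 = 4807526976.
Sum = 956722026041 * 1548008755920 - 2971215073 * 4807526976 = 1480999789096375307603472.

1480999789096375307603472


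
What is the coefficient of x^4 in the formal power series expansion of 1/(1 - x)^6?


The expansion 1/(1 - x)^r = sum_{k>=0} C(k + r - 1, r - 1) x^k follows from the multiset / negative-binomial theorem (or from repeated differentiation of the geometric series).
For r = 6 and k = 4:
C(9, 5) = 362880 / (120 * 24) = 126.

126


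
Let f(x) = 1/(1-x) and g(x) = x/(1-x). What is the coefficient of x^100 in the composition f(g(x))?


First simplify the composition: f(g(x)) = 1/(1 - x/(1-x)) = (1-x)/((1-x) - x) = (1-x)/(1-2x).
Now extract the coefficient. Write (1-x)/(1-2x) = 1/(1-2x) - x/(1-2x).
The coefficient of x^n in 1/(1-2x) is 2^n, and in x/(1-2x) is 2^(n-1) (for n >= 1).
So the coefficient of x^100 is 2^100 - 2^99 = 1267650600228229401496703205376 - 633825300114114700748351602688 = 633825300114114700748351602688.

633825300114114700748351602688


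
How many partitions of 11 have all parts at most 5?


Using the generating function (1-x)^(-1)(1-x^2)^(-1)...(1-x^5)^(-1),
the coefficient of x^11 counts these restricted partitions.
Result = 37

37


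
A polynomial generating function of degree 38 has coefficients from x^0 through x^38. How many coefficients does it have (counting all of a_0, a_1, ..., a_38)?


A polynomial of degree 38 takes the form a_0 + a_1 x + ... + a_38 x^38.
The number of coefficients is 38 + 1 = 39.

39


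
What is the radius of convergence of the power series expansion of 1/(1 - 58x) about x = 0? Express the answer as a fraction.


Expanding 1/(1 - 58x) = sum_{k>=0} 58^k x^k, the series converges when |58x| < 1, i.e., |x| < 1/58.
So the radius of convergence is 1/58 = 1/58.

1/58


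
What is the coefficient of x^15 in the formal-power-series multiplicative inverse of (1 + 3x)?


The inverse is 1/(1 + 3x). Apply the geometric identity 1/(1 - y) = sum_{k>=0} y^k with y = -3x:
1/(1 + 3x) = sum_{k>=0} (-3)^k x^k.
So the coefficient of x^15 is (-3)^15 = -14348907.

-14348907


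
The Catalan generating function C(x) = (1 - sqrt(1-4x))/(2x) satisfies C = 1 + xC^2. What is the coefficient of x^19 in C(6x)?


Substituting x -> 6x scales the n-th coefficient by 6^n, so [x^19] C(6x) = 6^19 * C_19.
C_19 = C(2*19, 19)/(20) = 35345263800/20 = 1767263190.
So 6^19 * 1767263190 = 609359740010496 * 1767263190 = 1076899037988519794442240.

1076899037988519794442240


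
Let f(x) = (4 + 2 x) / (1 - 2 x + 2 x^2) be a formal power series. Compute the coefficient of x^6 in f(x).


Write f(x) = sum_{k>=0} a_k x^k. Multiplying both sides by 1 - 2 x + 2 x^2 gives
(1 - 2 x + 2 x^2) sum_{k>=0} a_k x^k = 4 + 2 x.
Matching coefficients:
 x^0: a_0 = 4
 x^1: a_1 - 2 a_0 = 2  =>  a_1 = 2*4 + 2 = 10
 x^k (k >= 2): a_k = 2 a_{k-1} - 2 a_{k-2}.
Iterating: a_2 = 12, a_3 = 4, a_4 = -16, a_5 = -40, a_6 = -48.
So the coefficient of x^6 is -48.

-48


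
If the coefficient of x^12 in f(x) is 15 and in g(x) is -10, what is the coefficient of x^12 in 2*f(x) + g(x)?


Scalar multiplication scales coefficients: 2 * 15 = 30.
Then add the g coefficient: 30 + -10
= 20

20


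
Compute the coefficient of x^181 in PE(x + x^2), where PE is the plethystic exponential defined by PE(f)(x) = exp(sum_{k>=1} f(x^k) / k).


With f(x) = x + x^2, the exponent is sum_{k>=1} (x^k + x^(2k)) / k = -ln(1 - x) - ln(1 - x^2). Exponentiating:
PE(x + x^2) = 1 / ((1 - x)(1 - x^2)).
This is the generating function for partitions of n into parts of size 1 or 2. The number of 2's can be any j in 0..90, and the rest are 1's, so
[x^181] = floor(181/2) + 1 = 91.

91


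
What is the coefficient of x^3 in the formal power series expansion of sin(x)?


The Maclaurin series is sin(t) = sum_{k>=0} (-1)^k t^(2k+1) / (2k+1)!, so substituting t = x, only odd powers of x are nonzero, with coefficient of x^(2k+1) equal to (-1)^k / (2k+1)!.
Write 3 = 2*1 + 1, giving the coefficient (-1)^1 / 3! = -1/6 = -1/6.

-1/6


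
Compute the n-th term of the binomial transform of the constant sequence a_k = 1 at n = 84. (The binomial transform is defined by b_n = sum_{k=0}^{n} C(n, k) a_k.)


With a_k = 1 for all k, b_n = sum_{k=0}^{n} C(n, k) = 2^n by the binomial theorem.
For n = 84: 2^84 = 19342813113834066795298816.

19342813113834066795298816


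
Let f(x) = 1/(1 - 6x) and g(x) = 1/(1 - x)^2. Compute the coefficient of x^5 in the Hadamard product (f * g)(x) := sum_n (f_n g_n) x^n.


f has coefficients f_k = 6^k. For g = 1/(1 - x)^2 the coefficient is g_k = C(k + 1, 1) = k + 1. The Hadamard coefficient is (f * g)_k = 6^k * (k + 1).
For k = 5: 6^5 * 6 = 7776 * 6 = 46656.

46656


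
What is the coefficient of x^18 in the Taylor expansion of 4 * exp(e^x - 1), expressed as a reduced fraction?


exp(e^x - 1) = sum_{k>=0} Bell_k x^k / k!, where Bell_k is the k-th Bell number.
So the coefficient of x^18 is 4 * Bell_18 / 18!.
Computing: Bell_18 = 682076806159 and 18! = 6402373705728000, giving
4 * 682076806159/6402373705728000 = 97439543737/228656203776000.

97439543737/228656203776000


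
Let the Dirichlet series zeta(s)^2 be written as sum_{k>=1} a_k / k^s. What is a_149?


The Dirichlet convolution of the constant function 1 with itself gives (1 * 1)(k) = sum_{d | k} 1 = d(k), the number of positive divisors of k.
Since zeta(s) = sum_{k>=1} 1/k^s, we have zeta(s)^2 = sum_{k>=1} d(k)/k^s, so a_k = d(k).
For k = 149: the divisors are 1, 149.
Count = 2.

2


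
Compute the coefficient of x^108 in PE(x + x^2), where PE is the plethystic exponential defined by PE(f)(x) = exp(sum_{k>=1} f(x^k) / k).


With f(x) = x + x^2, the exponent is sum_{k>=1} (x^k + x^(2k)) / k = -ln(1 - x) - ln(1 - x^2). Exponentiating:
PE(x + x^2) = 1 / ((1 - x)(1 - x^2)).
This is the generating function for partitions of n into parts of size 1 or 2. The number of 2's can be any j in 0..54, and the rest are 1's, so
[x^108] = floor(108/2) + 1 = 55.

55


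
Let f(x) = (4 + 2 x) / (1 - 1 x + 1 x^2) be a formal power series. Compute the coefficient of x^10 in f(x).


Write f(x) = sum_{k>=0} a_k x^k. Multiplying both sides by 1 - 1 x + 1 x^2 gives
(1 - 1 x + 1 x^2) sum_{k>=0} a_k x^k = 4 + 2 x.
Matching coefficients:
 x^0: a_0 = 4
 x^1: a_1 - 1 a_0 = 2  =>  a_1 = 1*4 + 2 = 6
 x^k (k >= 2): a_k = 1 a_{k-1} - 1 a_{k-2}.
Iterating: a_2 = 2, a_3 = -4, a_4 = -6, a_5 = -2, a_6 = 4, a_7 = 6, a_8 = 2, a_9 = -4, a_10 = -6.
So the coefficient of x^10 is -6.

-6


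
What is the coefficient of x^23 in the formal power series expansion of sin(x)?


The Maclaurin series is sin(t) = sum_{k>=0} (-1)^k t^(2k+1) / (2k+1)!, so substituting t = x, only odd powers of x are nonzero, with coefficient of x^(2k+1) equal to (-1)^k / (2k+1)!.
Write 23 = 2*11 + 1, giving the coefficient (-1)^11 / 23! = -1/25852016738884976640000 = -1/25852016738884976640000.

-1/25852016738884976640000


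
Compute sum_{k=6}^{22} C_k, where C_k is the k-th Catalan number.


C_6 through C_22: 132, 429, 1430, 4862, 16796, 58786, 208012, 742900, 2674440, 9694845, 35357670, 129644790, 477638700, 1767263190, 6564120420, 24466267020, 91482563640
Sum = 132 + 429 + 1430 + 4862 + 16796 + 58786 + 208012 + 742900 + 2674440 + 9694845 + 35357670 + 129644790 + 477638700 + 1767263190 + 6564120420 + 24466267020 + 91482563640
= 124936258062

124936258062


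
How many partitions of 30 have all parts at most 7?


Using the generating function (1-x)^(-1)(1-x^2)^(-1)...(1-x^7)^(-1),
the coefficient of x^30 counts these restricted partitions.
Result = 1824

1824


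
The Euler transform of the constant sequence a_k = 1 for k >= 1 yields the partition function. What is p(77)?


The Euler transform converts the sequence a_k = 1 into the number of integer partitions.
Using the recurrence or dynamic programming:
p(77) = 10619863

10619863


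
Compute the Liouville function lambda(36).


The Liouville function is lambda(k) = (-1)^Omega(k), where Omega(k) counts the prime factors of k with multiplicity.
Factoring: 36 = 2 * 2 * 3 * 3, so Omega(36) = 4.
lambda(36) = (-1)^4 = 1.

1


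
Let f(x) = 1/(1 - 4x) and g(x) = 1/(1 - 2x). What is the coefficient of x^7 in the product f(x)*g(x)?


The coefficient of x^n in f*g is the Cauchy product: sum_{k=0}^{n} a^k * b^(n-k).
With a=4, b=2, n=7:
sum_{k=0}^{7} 4^k * 2^(7-k)
= 32640

32640


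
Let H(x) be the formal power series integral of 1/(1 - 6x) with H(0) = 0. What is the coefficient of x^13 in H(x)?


1/(1 - 6x) = sum_{k>=0} 6^k x^k. Integrating termwise with H(0) = 0:
H(x) = sum_{k>=0} 6^k x^(k+1) / (k+1) = sum_{m>=1} 6^(m-1) x^m / m.
For m = 13: 6^12/13 = 2176782336/13 = 2176782336/13.

2176782336/13


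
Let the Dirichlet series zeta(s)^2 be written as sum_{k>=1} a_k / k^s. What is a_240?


The Dirichlet convolution of the constant function 1 with itself gives (1 * 1)(k) = sum_{d | k} 1 = d(k), the number of positive divisors of k.
Since zeta(s) = sum_{k>=1} 1/k^s, we have zeta(s)^2 = sum_{k>=1} d(k)/k^s, so a_k = d(k).
For k = 240: the divisors are 1, 2, 3, 4, 5, 6, 8, 10, 12, 15, 16, 20, 24, 30, 40, 48, 60, 80, 120, 240.
Count = 20.

20


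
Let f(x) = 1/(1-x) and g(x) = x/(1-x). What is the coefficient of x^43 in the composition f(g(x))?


First simplify the composition: f(g(x)) = 1/(1 - x/(1-x)) = (1-x)/((1-x) - x) = (1-x)/(1-2x).
Now extract the coefficient. Write (1-x)/(1-2x) = 1/(1-2x) - x/(1-2x).
The coefficient of x^n in 1/(1-2x) is 2^n, and in x/(1-2x) is 2^(n-1) (for n >= 1).
So the coefficient of x^43 is 2^43 - 2^42 = 8796093022208 - 4398046511104 = 4398046511104.

4398046511104


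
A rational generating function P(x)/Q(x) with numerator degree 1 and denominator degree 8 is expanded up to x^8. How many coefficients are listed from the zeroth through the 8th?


Expanding up to x^8 gives the coefficients for x^0, x^1, ..., x^8.
That is 8 + 1 = 9 coefficients in total.

9


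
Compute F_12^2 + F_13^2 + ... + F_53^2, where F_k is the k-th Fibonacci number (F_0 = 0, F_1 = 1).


There is a standard identity sum_{k=0}^{N} F_k^2 = F_N * F_{N+1} (proved inductively from the telescoping relation F_k^2 = F_k F_{k+1} - F_{k-1} F_k). Then
sum_{k=12}^{53} F_k^2 = F_53 F_54 - F_11 F_12.
Computing: F_53 = 53316291173, F_54 = 86267571272, F_11 = 89, F_12 = 144.
Sum = 53316291173 * 86267571272 - 89 * 144 = 4599466948725481969240.

4599466948725481969240


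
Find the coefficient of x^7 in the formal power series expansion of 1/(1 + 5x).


Write 1/(1 + c x) = 1/(1 - (-c) x) and apply the geometric-series identity
1/(1 - y) = sum_{k>=0} y^k to get 1/(1 + c x) = sum_{k>=0} (-c)^k x^k.
So the coefficient of x^k is (-c)^k = (-1)^k * c^k.
Here c = 5 and k = 7:
(-5)^7 = -1 * 78125 = -78125

-78125


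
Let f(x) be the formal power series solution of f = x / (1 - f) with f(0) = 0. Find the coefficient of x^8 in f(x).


Apply Lagrange inversion: f = x * phi(f) with phi(t) = 1/(1 - t), so
[x^n] f = (1/n) [t^(n-1)] phi(t)^n = (1/n) [t^(n-1)] (1 - t)^(-n) = (1/n) C(2n - 2, n - 1) = C_{n-1}.
For n = 8: C_7 = C(14, 7) / 8 = 3432/8 = 429 = 429.

429


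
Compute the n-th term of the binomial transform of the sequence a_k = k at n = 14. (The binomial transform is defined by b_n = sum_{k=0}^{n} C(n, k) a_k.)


With a_k = k, b_n = sum_{k=0}^{n} C(n, k) k. Using k * C(n, k) = n * C(n-1, k-1) gives b_n = n * sum_{k>=1} C(n-1, k-1) = n * 2^(n-1).
For n = 14: 14 * 2^13 = 14 * 8192 = 114688.

114688


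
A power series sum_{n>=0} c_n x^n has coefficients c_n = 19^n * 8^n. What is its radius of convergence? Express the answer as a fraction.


By the root test (Cauchy-Hadamard), the radius is R = 1 / limsup_n |c_n|^(1/n).
Here |c_n|^(1/n) = (19^n * 8^n)^(1/n) = 19 * 8 = 152 for all n.
So R = 1/152 = 1/152.

1/152


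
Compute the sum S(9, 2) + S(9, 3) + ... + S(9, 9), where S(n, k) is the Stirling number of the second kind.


By definition, S(n, k) counts partitions of an n-set into exactly k nonempty blocks.
Computing row n = 9 for k = 2..9:
S(9, k): 255, 3025, 7770, 6951, 2646, 462, 36, 1
Sum = 21146.

21146


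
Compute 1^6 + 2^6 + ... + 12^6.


This power sum has a closed form given by Faulhaber's formula
sum_{k=1}^{m} k^p = (1 / (p + 1)) * sum_{j=0}^{p} C(p + 1, j) B_j m^(p + 1 - j),
but for small m direct computation is fastest:
1 + 64 + 729 + 4096 + 15625 + 46656 + 117649 + 262144 + 531441 + 1000000 + 1771561 + 2985984 = 6735950.

6735950


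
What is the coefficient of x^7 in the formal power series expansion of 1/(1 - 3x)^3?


The general identity 1/(1 - c x)^r = sum_{k>=0} c^k C(k + r - 1, r - 1) x^k follows by substituting y = c x into 1/(1 - y)^r = sum_{k>=0} C(k + r - 1, r - 1) y^k.
For c = 3, r = 3, k = 7:
3^7 * C(9, 2) = 2187 * 36 = 78732.

78732


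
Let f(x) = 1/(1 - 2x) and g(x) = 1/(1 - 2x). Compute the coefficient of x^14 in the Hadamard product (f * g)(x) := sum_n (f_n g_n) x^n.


f has coefficients f_k = 2^k and g has coefficients g_k = 2^k, so the Hadamard product has coefficient (f*g)_k = 2^k * 2^k = 4^k.
For k = 14: 4^14 = 268435456.

268435456


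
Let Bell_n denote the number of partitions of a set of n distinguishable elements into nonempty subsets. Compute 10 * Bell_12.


Bell_12 can be computed from the Bell triangle or from Dobinski's identity Bell_n = (1/e) * sum_{k>=0} k^n / k!.
Computing Bell_12 = 4213597.
Then 10 * 4213597 = 42135970.

42135970


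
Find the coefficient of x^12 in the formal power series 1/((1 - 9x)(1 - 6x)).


By partial fractions or Cauchy convolution:
The coefficient equals sum_{k=0}^{12} 9^k * 6^(12-k).
= 842935044771

842935044771


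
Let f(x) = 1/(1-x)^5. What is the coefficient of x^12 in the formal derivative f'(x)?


Differentiate: d/dx [ 1/(1-x)^r ] = r / (1-x)^(r+1).
Here r = 5, so f'(x) = 5 / (1-x)^6.
The expansion of 1/(1-x)^(r+1) has coefficient of x^n equal to C(n+r, r).
So the coefficient of x^12 in f'(x) is
5 * C(17, 5) = 5 * 6188 = 30940

30940
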